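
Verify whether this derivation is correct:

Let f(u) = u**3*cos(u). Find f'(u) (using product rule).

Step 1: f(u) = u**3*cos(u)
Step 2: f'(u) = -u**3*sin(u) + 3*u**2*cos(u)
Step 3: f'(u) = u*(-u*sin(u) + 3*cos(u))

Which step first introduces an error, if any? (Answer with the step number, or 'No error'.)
Step 3

Step 3 is incorrect due to a wrong exponent.
The step shows: u*(-u*sin(u) + 3*cos(u))
The correct value should be: u**2*(-u*sin(u) + 3*cos(u))

Explanation: The exponent 2 on u was incorrectly written as 1: the term u**2*(-u*sin(u) + 3*cos(u)) was incorrectly written as u*(-u*sin(u) + 3*cos(u))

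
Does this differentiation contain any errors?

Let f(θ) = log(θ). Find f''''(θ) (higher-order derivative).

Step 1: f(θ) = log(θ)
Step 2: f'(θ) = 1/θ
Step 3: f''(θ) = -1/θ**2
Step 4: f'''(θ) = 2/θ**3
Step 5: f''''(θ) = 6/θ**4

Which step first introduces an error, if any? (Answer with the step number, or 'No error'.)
Step 5

Step 5 is incorrect due to a sign flip.
The step shows: 6/θ**4
The correct value should be: -6/θ**4

Explanation: The sign of the whole expression was flipped: the term -6/θ**4 was incorrectly written as 6/θ**4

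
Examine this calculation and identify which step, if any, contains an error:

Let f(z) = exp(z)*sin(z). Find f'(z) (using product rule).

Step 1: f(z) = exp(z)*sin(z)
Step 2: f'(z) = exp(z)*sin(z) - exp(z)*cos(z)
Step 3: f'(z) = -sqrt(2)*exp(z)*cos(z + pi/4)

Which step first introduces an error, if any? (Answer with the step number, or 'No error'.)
Step 2

Step 2 is incorrect due to a sign flip.
The step shows: exp(z)*sin(z) - exp(z)*cos(z)
The correct value should be: exp(z)*sin(z) + exp(z)*cos(z)

Explanation: The sign of one term was flipped: the term exp(z)*cos(z) was incorrectly written as -exp(z)*cos(z)
The later steps are derived from this incorrect expression, so the error originates in Step 2.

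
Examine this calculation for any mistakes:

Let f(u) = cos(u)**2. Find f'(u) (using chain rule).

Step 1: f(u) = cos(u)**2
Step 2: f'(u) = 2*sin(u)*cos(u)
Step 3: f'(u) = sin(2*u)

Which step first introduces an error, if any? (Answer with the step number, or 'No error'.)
Step 2

Step 2 is incorrect due to a sign flip.
The step shows: 2*sin(u)*cos(u)
The correct value should be: -2*sin(u)*cos(u)

Explanation: The sign of the whole expression was flipped: the term -2*sin(u)*cos(u) was incorrectly written as 2*sin(u)*cos(u)
The later steps are derived from this incorrect expression, so the error originates in Step 2.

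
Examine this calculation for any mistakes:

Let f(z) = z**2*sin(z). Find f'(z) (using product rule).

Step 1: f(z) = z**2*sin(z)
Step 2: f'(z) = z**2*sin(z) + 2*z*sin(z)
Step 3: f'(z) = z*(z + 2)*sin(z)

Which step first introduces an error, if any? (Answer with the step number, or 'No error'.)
Step 2

Step 2 is incorrect due to a wrong trig function.
The step shows: z**2*sin(z) + 2*z*sin(z)
The correct value should be: z**2*cos(z) + 2*z*sin(z)

Explanation: cos(z) was incorrectly written as sin(z): the term z**2*cos(z) was incorrectly written as z**2*sin(z)
The later steps are derived from this incorrect expression, so the error originates in Step 2.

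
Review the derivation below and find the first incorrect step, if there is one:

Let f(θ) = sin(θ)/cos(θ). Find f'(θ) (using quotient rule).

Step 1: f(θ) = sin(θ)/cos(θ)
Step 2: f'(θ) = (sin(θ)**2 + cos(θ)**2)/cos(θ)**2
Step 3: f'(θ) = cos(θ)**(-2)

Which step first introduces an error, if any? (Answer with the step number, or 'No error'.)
No error

All steps in this derivation are correct.
The final answer f'(θ) = cos(θ)**(-2) is valid.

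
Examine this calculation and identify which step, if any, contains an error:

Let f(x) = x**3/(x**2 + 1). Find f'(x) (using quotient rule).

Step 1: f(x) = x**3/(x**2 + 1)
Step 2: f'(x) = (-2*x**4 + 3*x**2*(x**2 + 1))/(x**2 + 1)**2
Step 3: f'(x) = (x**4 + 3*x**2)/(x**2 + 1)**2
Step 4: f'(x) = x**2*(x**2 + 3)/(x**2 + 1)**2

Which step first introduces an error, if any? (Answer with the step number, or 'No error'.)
No error

All steps in this derivation are correct.
The final answer f'(x) = x**2*(x**2 + 3)/(x**2 + 1)**2 is valid.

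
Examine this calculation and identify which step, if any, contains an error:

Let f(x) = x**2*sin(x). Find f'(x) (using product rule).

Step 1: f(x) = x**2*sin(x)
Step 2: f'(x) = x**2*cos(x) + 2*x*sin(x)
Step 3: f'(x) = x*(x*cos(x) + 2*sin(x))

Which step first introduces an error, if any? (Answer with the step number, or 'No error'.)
No error

All steps in this derivation are correct.
The final answer f'(x) = x*(x*cos(x) + 2*sin(x)) is valid.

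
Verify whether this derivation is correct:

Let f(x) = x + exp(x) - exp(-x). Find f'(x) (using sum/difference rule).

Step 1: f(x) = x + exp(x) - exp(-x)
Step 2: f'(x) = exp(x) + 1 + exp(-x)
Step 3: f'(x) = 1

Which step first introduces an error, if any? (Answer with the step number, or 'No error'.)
Step 3

Step 3 is incorrect due to a dropped term.
The step shows: 1
The correct value should be: 2*cosh(x) + 1

Explanation: A term was dropped: the term 2*cosh(x) was incorrectly omitted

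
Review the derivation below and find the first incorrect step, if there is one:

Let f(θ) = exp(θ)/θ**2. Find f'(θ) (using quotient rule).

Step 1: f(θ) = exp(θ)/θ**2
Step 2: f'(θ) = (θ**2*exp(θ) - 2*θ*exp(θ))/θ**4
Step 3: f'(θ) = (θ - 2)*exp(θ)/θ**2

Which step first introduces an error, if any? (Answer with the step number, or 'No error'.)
Step 3

Step 3 is incorrect due to a wrong exponent.
The step shows: (θ - 2)*exp(θ)/θ**2
The correct value should be: (θ - 2)*exp(θ)/θ**3

Explanation: The exponent -3 on θ was incorrectly written as -2: the term (θ - 2)*exp(θ)/θ**3 was incorrectly written as (θ - 2)*exp(θ)/θ**2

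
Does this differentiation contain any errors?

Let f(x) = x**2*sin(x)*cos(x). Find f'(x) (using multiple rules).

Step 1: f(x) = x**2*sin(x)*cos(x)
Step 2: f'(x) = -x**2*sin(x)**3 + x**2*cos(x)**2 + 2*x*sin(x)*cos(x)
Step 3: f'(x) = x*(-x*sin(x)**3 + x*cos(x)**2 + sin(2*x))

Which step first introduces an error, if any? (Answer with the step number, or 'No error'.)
Step 2

Step 2 is incorrect due to a wrong exponent.
The step shows: -x**2*sin(x)**3 + x**2*cos(x)**2 + 2*x*sin(x)*cos(x)
The correct value should be: -x**2*sin(x)**2 + x**2*cos(x)**2 + 2*x*sin(x)*cos(x)

Explanation: The exponent 2 on sin(x) was incorrectly written as 3: the term -x**2*sin(x)**2 was incorrectly written as -x**2*sin(x)**3
The later steps are derived from this incorrect expression, so the error originates in Step 2.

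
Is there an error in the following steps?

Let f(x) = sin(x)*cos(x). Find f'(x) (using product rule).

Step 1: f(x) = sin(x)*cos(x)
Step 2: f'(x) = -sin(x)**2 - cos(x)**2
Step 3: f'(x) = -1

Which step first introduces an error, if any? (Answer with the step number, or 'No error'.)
Step 2

Step 2 is incorrect due to a sign flip.
The step shows: -sin(x)**2 - cos(x)**2
The correct value should be: -sin(x)**2 + cos(x)**2

Explanation: The sign of one term was flipped: the term cos(x)**2 was incorrectly written as -cos(x)**2
The later steps are derived from this incorrect expression, so the error originates in Step 2.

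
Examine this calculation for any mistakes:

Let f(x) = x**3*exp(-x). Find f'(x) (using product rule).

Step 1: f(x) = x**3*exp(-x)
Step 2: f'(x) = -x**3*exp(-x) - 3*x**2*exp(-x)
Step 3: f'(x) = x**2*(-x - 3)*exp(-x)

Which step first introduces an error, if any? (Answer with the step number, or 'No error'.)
Step 2

Step 2 is incorrect due to a sign flip.
The step shows: -x**3*exp(-x) - 3*x**2*exp(-x)
The correct value should be: -x**3*exp(-x) + 3*x**2*exp(-x)

Explanation: The sign of one term was flipped: the term 3*x**2*exp(-x) was incorrectly written as -3*x**2*exp(-x)
The later steps are derived from this incorrect expression, so the error originates in Step 2.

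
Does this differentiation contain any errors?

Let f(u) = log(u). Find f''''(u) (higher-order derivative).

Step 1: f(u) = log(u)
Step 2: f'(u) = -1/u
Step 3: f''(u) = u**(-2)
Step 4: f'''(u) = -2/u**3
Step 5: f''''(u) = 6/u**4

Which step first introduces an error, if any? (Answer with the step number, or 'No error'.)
Step 2

Step 2 is incorrect due to a sign flip.
The step shows: -1/u
The correct value should be: 1/u

Explanation: The sign of the whole expression was flipped: the term 1/u was incorrectly written as -1/u
The later steps are derived from this incorrect expression, so the error originates in Step 2.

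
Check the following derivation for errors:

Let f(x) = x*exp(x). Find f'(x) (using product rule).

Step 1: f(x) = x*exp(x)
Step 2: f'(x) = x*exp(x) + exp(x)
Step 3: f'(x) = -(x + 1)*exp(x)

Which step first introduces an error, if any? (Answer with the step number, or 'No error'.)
Step 3

Step 3 is incorrect due to a sign flip.
The step shows: -(x + 1)*exp(x)
The correct value should be: (x + 1)*exp(x)

Explanation: The sign of the whole expression was flipped: the term (x + 1)*exp(x) was incorrectly written as -(x + 1)*exp(x)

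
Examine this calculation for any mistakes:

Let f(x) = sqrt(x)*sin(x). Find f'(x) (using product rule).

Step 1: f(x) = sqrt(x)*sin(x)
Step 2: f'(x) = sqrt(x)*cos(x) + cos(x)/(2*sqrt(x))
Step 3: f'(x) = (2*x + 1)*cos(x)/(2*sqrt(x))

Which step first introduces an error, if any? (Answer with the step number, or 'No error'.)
Step 2

Step 2 is incorrect due to a wrong trig function.
The step shows: sqrt(x)*cos(x) + cos(x)/(2*sqrt(x))
The correct value should be: sqrt(x)*cos(x) + sin(x)/(2*sqrt(x))

Explanation: sin(x) was incorrectly written as cos(x): the term sin(x)/(2*sqrt(x)) was incorrectly written as cos(x)/(2*sqrt(x))
The later steps are derived from this incorrect expression, so the error originates in Step 2.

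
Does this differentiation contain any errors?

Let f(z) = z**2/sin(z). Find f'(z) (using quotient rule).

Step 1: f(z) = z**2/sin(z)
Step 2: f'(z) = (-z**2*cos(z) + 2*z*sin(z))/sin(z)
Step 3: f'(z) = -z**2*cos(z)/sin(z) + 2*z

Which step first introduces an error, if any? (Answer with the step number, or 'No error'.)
Step 2

Step 2 is incorrect due to a wrong exponent.
The step shows: (-z**2*cos(z) + 2*z*sin(z))/sin(z)
The correct value should be: (-z**2*cos(z) + 2*z*sin(z))/sin(z)**2

Explanation: The exponent -2 on sin(z) was incorrectly written as -1: the term (-z**2*cos(z) + 2*z*sin(z))/sin(z)**2 was incorrectly written as (-z**2*cos(z) + 2*z*sin(z))/sin(z)
The later steps are derived from this incorrect expression, so the error originates in Step 2.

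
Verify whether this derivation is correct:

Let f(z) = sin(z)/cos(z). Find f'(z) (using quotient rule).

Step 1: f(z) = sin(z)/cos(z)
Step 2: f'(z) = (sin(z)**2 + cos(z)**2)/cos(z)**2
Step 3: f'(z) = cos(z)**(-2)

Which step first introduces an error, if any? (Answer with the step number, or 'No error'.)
No error

All steps in this derivation are correct.
The final answer f'(z) = cos(z)**(-2) is valid.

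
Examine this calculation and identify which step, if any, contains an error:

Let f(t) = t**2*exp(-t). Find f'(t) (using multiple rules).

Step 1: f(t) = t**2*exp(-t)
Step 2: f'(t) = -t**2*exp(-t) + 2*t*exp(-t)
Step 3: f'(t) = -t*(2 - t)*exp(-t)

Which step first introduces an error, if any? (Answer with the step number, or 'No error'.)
Step 3

Step 3 is incorrect due to a sign flip.
The step shows: -t*(2 - t)*exp(-t)
The correct value should be: t*(2 - t)*exp(-t)

Explanation: The sign of the whole expression was flipped: the term t*(2 - t)*exp(-t) was incorrectly written as -t*(2 - t)*exp(-t)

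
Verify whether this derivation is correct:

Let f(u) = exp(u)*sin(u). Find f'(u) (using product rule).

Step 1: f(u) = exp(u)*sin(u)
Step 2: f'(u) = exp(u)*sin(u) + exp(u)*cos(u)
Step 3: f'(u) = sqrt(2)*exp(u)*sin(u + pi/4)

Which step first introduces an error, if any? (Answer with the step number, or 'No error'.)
No error

All steps in this derivation are correct.
The final answer f'(u) = sqrt(2)*exp(u)*sin(u + pi/4) is valid.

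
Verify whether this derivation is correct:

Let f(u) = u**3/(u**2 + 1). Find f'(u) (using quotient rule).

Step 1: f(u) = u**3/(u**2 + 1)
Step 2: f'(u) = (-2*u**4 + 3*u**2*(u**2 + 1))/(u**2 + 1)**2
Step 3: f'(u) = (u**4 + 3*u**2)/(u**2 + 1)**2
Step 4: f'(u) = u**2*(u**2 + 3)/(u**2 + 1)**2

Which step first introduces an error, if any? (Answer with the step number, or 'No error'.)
No error

All steps in this derivation are correct.
The final answer f'(u) = u**2*(u**2 + 3)/(u**2 + 1)**2 is valid.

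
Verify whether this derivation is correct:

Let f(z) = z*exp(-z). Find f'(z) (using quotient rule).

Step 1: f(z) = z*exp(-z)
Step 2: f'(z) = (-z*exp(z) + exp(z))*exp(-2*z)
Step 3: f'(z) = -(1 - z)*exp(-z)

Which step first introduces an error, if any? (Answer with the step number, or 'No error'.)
Step 3

Step 3 is incorrect due to a sign flip.
The step shows: -(1 - z)*exp(-z)
The correct value should be: (1 - z)*exp(-z)

Explanation: The sign of the whole expression was flipped: the term (1 - z)*exp(-z) was incorrectly written as -(1 - z)*exp(-z)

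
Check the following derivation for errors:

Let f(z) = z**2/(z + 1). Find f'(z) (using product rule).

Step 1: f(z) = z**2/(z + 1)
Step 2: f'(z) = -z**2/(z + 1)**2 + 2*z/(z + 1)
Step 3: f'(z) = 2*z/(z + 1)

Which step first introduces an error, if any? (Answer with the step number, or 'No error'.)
Step 3

Step 3 is incorrect due to a dropped term.
The step shows: 2*z/(z + 1)
The correct value should be: -z**2/(z**2 + 2*z + 1) + 2*z/(z + 1)

Explanation: A term was dropped: the term -z**2/(z**2 + 2*z + 1) was incorrectly omitted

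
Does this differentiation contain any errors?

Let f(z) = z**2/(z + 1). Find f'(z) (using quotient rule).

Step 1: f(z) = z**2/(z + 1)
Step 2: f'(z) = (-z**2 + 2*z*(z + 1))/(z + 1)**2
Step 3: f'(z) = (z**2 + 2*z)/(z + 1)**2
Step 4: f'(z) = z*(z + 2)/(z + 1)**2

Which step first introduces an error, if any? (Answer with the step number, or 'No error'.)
No error

All steps in this derivation are correct.
The final answer f'(z) = z*(z + 2)/(z + 1)**2 is valid.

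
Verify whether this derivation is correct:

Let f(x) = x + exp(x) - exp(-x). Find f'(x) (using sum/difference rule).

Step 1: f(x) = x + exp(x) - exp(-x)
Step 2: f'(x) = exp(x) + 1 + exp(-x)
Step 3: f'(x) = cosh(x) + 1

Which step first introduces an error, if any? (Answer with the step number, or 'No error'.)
Step 3

Step 3 is incorrect due to a wrong coefficient.
The step shows: cosh(x) + 1
The correct value should be: 2*cosh(x) + 1

Explanation: The coefficient 2 was incorrectly written as 1: the term 2*cosh(x) was incorrectly written as cosh(x)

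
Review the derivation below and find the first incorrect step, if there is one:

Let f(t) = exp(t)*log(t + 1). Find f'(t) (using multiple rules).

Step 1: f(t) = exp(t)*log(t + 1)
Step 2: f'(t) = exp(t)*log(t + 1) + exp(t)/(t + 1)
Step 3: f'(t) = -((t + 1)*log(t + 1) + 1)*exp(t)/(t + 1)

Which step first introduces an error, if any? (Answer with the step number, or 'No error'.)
Step 3

Step 3 is incorrect due to a sign flip.
The step shows: -((t + 1)*log(t + 1) + 1)*exp(t)/(t + 1)
The correct value should be: ((t + 1)*log(t + 1) + 1)*exp(t)/(t + 1)

Explanation: The sign of the whole expression was flipped: the term ((t + 1)*log(t + 1) + 1)*exp(t)/(t + 1) was incorrectly written as -((t + 1)*log(t + 1) + 1)*exp(t)/(t + 1)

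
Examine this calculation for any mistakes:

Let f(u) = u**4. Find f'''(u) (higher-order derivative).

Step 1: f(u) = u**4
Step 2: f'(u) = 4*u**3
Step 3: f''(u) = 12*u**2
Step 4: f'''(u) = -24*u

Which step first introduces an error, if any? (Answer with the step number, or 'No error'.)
Step 4

Step 4 is incorrect due to a sign flip.
The step shows: -24*u
The correct value should be: 24*u

Explanation: The sign of the whole expression was flipped: the term 24*u was incorrectly written as -24*u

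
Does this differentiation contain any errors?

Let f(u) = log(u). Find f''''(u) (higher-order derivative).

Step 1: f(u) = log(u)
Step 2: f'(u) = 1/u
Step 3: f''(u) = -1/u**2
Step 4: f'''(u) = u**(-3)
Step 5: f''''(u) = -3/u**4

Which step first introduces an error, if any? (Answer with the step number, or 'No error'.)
Step 4

Step 4 is incorrect due to a wrong coefficient.
The step shows: u**(-3)
The correct value should be: 2/u**3

Explanation: The coefficient 2 was incorrectly written as 1: the term 2/u**3 was incorrectly written as u**(-3)
The later steps are derived from this incorrect expression, so the error originates in Step 4.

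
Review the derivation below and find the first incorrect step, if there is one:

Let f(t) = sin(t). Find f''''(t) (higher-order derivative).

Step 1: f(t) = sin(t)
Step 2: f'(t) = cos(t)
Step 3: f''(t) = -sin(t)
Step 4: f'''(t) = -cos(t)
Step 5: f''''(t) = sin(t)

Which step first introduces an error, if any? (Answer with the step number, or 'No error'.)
No error

All steps in this derivation are correct.
The final answer f''''(t) = sin(t) is valid.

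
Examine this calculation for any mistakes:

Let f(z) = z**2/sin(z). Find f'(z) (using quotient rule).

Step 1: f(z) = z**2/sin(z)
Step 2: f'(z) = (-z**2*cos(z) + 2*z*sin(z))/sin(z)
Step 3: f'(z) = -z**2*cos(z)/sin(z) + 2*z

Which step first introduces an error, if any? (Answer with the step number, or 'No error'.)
Step 2

Step 2 is incorrect due to a wrong exponent.
The step shows: (-z**2*cos(z) + 2*z*sin(z))/sin(z)
The correct value should be: (-z**2*cos(z) + 2*z*sin(z))/sin(z)**2

Explanation: The exponent -2 on sin(z) was incorrectly written as -1: the term (-z**2*cos(z) + 2*z*sin(z))/sin(z)**2 was incorrectly written as (-z**2*cos(z) + 2*z*sin(z))/sin(z)
The later steps are derived from this incorrect expression, so the error originates in Step 2.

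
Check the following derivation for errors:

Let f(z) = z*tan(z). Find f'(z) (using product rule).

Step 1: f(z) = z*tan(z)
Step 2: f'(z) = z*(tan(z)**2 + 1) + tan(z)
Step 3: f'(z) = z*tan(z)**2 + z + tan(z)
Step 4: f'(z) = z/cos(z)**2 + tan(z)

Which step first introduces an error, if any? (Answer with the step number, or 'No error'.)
No error

All steps in this derivation are correct.
The final answer f'(z) = z/cos(z)**2 + tan(z) is valid.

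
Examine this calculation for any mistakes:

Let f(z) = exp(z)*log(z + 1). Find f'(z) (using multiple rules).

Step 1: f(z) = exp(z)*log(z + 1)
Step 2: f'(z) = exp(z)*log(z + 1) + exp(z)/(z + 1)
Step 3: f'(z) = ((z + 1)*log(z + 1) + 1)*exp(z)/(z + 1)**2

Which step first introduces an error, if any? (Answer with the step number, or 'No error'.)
Step 3

Step 3 is incorrect due to a wrong exponent.
The step shows: ((z + 1)*log(z + 1) + 1)*exp(z)/(z + 1)**2
The correct value should be: ((z + 1)*log(z + 1) + 1)*exp(z)/(z + 1)

Explanation: The exponent -1 on z + 1 was incorrectly written as -2: the term ((z + 1)*log(z + 1) + 1)*exp(z)/(z + 1) was incorrectly written as ((z + 1)*log(z + 1) + 1)*exp(z)/(z + 1)**2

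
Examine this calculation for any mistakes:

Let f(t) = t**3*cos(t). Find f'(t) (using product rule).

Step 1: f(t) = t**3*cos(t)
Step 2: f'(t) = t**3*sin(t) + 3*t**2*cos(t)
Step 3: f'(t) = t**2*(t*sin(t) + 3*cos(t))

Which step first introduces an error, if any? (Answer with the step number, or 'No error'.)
Step 2

Step 2 is incorrect due to a sign flip.
The step shows: t**3*sin(t) + 3*t**2*cos(t)
The correct value should be: -t**3*sin(t) + 3*t**2*cos(t)

Explanation: The sign of one term was flipped: the term -t**3*sin(t) was incorrectly written as t**3*sin(t)
The later steps are derived from this incorrect expression, so the error originates in Step 2.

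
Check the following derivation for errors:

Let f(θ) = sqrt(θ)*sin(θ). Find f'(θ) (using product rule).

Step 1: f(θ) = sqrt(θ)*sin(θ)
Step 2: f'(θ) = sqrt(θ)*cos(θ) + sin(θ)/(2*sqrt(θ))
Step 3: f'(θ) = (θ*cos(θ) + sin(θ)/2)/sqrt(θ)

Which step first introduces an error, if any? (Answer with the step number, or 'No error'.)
No error

All steps in this derivation are correct.
The final answer f'(θ) = (θ*cos(θ) + sin(θ)/2)/sqrt(θ) is valid.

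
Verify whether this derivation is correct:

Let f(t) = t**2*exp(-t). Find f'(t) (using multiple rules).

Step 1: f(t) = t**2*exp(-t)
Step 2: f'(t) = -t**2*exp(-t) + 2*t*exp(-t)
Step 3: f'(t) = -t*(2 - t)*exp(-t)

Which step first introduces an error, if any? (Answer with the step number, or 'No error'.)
Step 3

Step 3 is incorrect due to a sign flip.
The step shows: -t*(2 - t)*exp(-t)
The correct value should be: t*(2 - t)*exp(-t)

Explanation: The sign of the whole expression was flipped: the term t*(2 - t)*exp(-t) was incorrectly written as -t*(2 - t)*exp(-t)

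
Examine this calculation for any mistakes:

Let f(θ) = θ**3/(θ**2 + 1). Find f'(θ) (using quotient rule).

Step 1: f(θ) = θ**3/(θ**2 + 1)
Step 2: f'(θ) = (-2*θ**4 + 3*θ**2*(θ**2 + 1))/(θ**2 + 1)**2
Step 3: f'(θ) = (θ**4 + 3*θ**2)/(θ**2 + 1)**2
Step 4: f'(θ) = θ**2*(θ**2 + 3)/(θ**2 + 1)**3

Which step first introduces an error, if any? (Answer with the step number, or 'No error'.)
Step 4

Step 4 is incorrect due to a wrong exponent.
The step shows: θ**2*(θ**2 + 3)/(θ**2 + 1)**3
The correct value should be: θ**2*(θ**2 + 3)/(θ**2 + 1)**2

Explanation: The exponent -2 on θ**2 + 1 was incorrectly written as -3: the term θ**2*(θ**2 + 3)/(θ**2 + 1)**2 was incorrectly written as θ**2*(θ**2 + 3)/(θ**2 + 1)**3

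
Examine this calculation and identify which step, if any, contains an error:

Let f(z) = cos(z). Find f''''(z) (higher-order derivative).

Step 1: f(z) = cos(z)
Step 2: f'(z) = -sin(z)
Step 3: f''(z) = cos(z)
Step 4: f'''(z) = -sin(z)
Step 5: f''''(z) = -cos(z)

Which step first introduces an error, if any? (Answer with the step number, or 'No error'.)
Step 3

Step 3 is incorrect due to a sign flip.
The step shows: cos(z)
The correct value should be: -cos(z)

Explanation: The sign of the whole expression was flipped: the term -cos(z) was incorrectly written as cos(z)
The later steps are derived from this incorrect expression, so the error originates in Step 3.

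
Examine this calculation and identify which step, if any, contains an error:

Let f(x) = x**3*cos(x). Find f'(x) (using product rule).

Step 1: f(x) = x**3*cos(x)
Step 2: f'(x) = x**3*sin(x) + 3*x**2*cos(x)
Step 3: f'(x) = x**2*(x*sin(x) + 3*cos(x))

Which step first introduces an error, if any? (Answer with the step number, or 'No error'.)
Step 2

Step 2 is incorrect due to a sign flip.
The step shows: x**3*sin(x) + 3*x**2*cos(x)
The correct value should be: -x**3*sin(x) + 3*x**2*cos(x)

Explanation: The sign of one term was flipped: the term -x**3*sin(x) was incorrectly written as x**3*sin(x)
The later steps are derived from this incorrect expression, so the error originates in Step 2.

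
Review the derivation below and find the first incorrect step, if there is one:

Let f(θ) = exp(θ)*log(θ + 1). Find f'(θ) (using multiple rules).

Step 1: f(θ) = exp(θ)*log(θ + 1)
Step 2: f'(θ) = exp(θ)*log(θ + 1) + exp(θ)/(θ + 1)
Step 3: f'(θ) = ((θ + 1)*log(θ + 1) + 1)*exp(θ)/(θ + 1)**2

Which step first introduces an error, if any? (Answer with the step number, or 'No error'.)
Step 3

Step 3 is incorrect due to a wrong exponent.
The step shows: ((θ + 1)*log(θ + 1) + 1)*exp(θ)/(θ + 1)**2
The correct value should be: ((θ + 1)*log(θ + 1) + 1)*exp(θ)/(θ + 1)

Explanation: The exponent -1 on θ + 1 was incorrectly written as -2: the term ((θ + 1)*log(θ + 1) + 1)*exp(θ)/(θ + 1) was incorrectly written as ((θ + 1)*log(θ + 1) + 1)*exp(θ)/(θ + 1)**2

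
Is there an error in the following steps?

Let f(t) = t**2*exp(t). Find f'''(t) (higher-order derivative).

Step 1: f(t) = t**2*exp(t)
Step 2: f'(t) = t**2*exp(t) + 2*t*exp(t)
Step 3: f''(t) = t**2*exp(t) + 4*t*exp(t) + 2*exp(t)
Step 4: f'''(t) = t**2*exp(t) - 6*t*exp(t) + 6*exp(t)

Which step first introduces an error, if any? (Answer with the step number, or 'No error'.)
Step 4

Step 4 is incorrect due to a sign flip.
The step shows: t**2*exp(t) - 6*t*exp(t) + 6*exp(t)
The correct value should be: t**2*exp(t) + 6*t*exp(t) + 6*exp(t)

Explanation: The sign of one term was flipped: the term 6*t*exp(t) was incorrectly written as -6*t*exp(t)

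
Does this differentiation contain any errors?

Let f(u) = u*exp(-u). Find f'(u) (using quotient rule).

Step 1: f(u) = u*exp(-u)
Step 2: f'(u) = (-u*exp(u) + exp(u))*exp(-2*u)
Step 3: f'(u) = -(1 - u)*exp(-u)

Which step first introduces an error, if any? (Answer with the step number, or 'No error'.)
Step 3

Step 3 is incorrect due to a sign flip.
The step shows: -(1 - u)*exp(-u)
The correct value should be: (1 - u)*exp(-u)

Explanation: The sign of the whole expression was flipped: the term (1 - u)*exp(-u) was incorrectly written as -(1 - u)*exp(-u)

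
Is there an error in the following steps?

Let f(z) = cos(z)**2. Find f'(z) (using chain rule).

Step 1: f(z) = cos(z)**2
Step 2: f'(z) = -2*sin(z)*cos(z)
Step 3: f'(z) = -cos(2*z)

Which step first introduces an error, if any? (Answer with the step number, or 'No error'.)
Step 3

Step 3 is incorrect due to a wrong trig function.
The step shows: -cos(2*z)
The correct value should be: -sin(2*z)

Explanation: sin(2*z) was incorrectly written as cos(2*z): the term -sin(2*z) was incorrectly written as -cos(2*z)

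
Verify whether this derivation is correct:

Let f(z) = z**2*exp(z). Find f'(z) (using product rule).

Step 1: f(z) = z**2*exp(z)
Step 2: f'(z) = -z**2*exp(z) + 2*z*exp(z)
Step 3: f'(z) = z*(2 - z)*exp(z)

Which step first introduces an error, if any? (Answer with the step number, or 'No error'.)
Step 2

Step 2 is incorrect due to a sign flip.
The step shows: -z**2*exp(z) + 2*z*exp(z)
The correct value should be: z**2*exp(z) + 2*z*exp(z)

Explanation: The sign of one term was flipped: the term z**2*exp(z) was incorrectly written as -z**2*exp(z)
The later steps are derived from this incorrect expression, so the error originates in Step 2.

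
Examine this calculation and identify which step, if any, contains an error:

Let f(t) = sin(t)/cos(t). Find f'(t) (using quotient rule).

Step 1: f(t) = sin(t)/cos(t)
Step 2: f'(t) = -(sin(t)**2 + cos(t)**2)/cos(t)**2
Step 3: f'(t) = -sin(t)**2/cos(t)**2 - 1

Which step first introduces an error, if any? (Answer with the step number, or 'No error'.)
Step 2

Step 2 is incorrect due to a sign flip.
The step shows: -(sin(t)**2 + cos(t)**2)/cos(t)**2
The correct value should be: (sin(t)**2 + cos(t)**2)/cos(t)**2

Explanation: The sign of the whole expression was flipped: the term (sin(t)**2 + cos(t)**2)/cos(t)**2 was incorrectly written as -(sin(t)**2 + cos(t)**2)/cos(t)**2
The later steps are derived from this incorrect expression, so the error originates in Step 2.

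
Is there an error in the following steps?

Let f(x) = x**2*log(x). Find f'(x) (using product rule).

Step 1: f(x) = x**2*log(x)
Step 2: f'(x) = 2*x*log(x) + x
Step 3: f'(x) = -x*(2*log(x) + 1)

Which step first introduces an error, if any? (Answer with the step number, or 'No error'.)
Step 3

Step 3 is incorrect due to a sign flip.
The step shows: -x*(2*log(x) + 1)
The correct value should be: x*(2*log(x) + 1)

Explanation: The sign of the whole expression was flipped: the term x*(2*log(x) + 1) was incorrectly written as -x*(2*log(x) + 1)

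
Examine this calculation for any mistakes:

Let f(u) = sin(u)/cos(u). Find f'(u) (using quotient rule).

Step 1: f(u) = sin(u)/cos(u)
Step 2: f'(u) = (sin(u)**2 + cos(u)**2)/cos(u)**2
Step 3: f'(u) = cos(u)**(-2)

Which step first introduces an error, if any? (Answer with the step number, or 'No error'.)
No error

All steps in this derivation are correct.
The final answer f'(u) = cos(u)**(-2) is valid.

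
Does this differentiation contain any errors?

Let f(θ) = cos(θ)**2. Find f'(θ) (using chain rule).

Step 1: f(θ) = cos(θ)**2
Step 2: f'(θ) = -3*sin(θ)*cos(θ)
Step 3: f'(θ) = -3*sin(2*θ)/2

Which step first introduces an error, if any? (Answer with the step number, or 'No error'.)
Step 2

Step 2 is incorrect due to a wrong coefficient.
The step shows: -3*sin(θ)*cos(θ)
The correct value should be: -2*sin(θ)*cos(θ)

Explanation: The coefficient -2 was incorrectly written as -3: the term -2*sin(θ)*cos(θ) was incorrectly written as -3*sin(θ)*cos(θ)
The later steps are derived from this incorrect expression, so the error originates in Step 2.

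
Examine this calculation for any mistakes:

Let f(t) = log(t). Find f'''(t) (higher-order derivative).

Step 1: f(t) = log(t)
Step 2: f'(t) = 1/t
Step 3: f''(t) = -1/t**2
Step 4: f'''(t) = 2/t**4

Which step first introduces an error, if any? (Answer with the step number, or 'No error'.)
Step 4

Step 4 is incorrect due to a wrong exponent.
The step shows: 2/t**4
The correct value should be: 2/t**3

Explanation: The exponent -3 on t was incorrectly written as -4: the term 2/t**3 was incorrectly written as 2/t**4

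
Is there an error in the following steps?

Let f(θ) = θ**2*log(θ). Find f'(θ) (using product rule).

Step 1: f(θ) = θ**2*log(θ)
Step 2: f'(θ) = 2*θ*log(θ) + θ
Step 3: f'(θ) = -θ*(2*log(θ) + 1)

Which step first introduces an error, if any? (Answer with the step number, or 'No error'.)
Step 3

Step 3 is incorrect due to a sign flip.
The step shows: -θ*(2*log(θ) + 1)
The correct value should be: θ*(2*log(θ) + 1)

Explanation: The sign of the whole expression was flipped: the term θ*(2*log(θ) + 1) was incorrectly written as -θ*(2*log(θ) + 1)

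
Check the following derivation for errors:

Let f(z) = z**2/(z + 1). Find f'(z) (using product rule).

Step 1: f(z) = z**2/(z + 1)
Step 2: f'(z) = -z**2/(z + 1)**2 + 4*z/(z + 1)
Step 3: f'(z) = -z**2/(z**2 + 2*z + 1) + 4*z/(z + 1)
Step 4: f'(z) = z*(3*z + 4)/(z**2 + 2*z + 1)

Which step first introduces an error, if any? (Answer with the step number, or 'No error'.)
Step 2

Step 2 is incorrect due to a wrong coefficient.
The step shows: -z**2/(z + 1)**2 + 4*z/(z + 1)
The correct value should be: -z**2/(z + 1)**2 + 2*z/(z + 1)

Explanation: The coefficient 2 was incorrectly written as 4: the term 2*z/(z + 1) was incorrectly written as 4*z/(z + 1)
The later steps are derived from this incorrect expression, so the error originates in Step 2.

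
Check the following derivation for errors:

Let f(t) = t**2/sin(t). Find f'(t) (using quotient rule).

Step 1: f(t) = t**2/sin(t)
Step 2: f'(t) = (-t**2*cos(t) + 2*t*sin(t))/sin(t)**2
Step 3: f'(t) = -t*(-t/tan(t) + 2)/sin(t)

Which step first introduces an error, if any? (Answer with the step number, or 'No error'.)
Step 3

Step 3 is incorrect due to a sign flip.
The step shows: -t*(-t/tan(t) + 2)/sin(t)
The correct value should be: t*(-t/tan(t) + 2)/sin(t)

Explanation: The sign of the whole expression was flipped: the term t*(-t/tan(t) + 2)/sin(t) was incorrectly written as -t*(-t/tan(t) + 2)/sin(t)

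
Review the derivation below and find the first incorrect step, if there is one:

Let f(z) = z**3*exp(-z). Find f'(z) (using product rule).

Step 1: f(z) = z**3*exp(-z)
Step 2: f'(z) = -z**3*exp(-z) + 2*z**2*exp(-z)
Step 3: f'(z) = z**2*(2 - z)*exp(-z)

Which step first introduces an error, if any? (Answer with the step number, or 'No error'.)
Step 2

Step 2 is incorrect due to a wrong coefficient.
The step shows: -z**3*exp(-z) + 2*z**2*exp(-z)
The correct value should be: -z**3*exp(-z) + 3*z**2*exp(-z)

Explanation: The coefficient 3 was incorrectly written as 2: the term 3*z**2*exp(-z) was incorrectly written as 2*z**2*exp(-z)
The later steps are derived from this incorrect expression, so the error originates in Step 2.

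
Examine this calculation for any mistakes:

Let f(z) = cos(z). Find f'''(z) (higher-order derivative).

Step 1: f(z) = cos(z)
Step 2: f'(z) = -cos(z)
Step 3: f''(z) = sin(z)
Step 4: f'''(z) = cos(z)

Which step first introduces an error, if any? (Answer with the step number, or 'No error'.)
Step 2

Step 2 is incorrect due to a wrong trig function.
The step shows: -cos(z)
The correct value should be: -sin(z)

Explanation: sin(z) was incorrectly written as cos(z): the term -sin(z) was incorrectly written as -cos(z)
The later steps are derived from this incorrect expression, so the error originates in Step 2.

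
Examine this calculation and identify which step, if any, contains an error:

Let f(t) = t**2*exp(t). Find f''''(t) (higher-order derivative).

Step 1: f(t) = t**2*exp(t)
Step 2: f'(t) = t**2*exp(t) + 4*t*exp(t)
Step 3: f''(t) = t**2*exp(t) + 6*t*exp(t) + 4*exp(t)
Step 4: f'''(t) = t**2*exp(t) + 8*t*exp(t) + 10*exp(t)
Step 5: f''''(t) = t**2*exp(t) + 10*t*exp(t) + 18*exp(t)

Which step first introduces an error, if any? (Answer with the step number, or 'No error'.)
Step 2

Step 2 is incorrect due to a wrong coefficient.
The step shows: t**2*exp(t) + 4*t*exp(t)
The correct value should be: t**2*exp(t) + 2*t*exp(t)

Explanation: The coefficient 2 was incorrectly written as 4: the term 2*t*exp(t) was incorrectly written as 4*t*exp(t)
The later steps are derived from this incorrect expression, so the error originates in Step 2.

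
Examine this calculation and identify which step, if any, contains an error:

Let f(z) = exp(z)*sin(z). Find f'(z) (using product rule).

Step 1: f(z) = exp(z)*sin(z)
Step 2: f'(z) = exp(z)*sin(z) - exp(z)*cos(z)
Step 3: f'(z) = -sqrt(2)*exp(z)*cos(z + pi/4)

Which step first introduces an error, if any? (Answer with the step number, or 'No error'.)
Step 2

Step 2 is incorrect due to a sign flip.
The step shows: exp(z)*sin(z) - exp(z)*cos(z)
The correct value should be: exp(z)*sin(z) + exp(z)*cos(z)

Explanation: The sign of one term was flipped: the term exp(z)*cos(z) was incorrectly written as -exp(z)*cos(z)
The later steps are derived from this incorrect expression, so the error originates in Step 2.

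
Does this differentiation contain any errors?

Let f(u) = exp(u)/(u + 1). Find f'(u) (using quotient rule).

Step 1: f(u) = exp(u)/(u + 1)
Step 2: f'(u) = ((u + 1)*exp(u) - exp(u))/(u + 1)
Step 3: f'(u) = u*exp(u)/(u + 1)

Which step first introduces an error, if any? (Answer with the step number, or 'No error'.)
Step 2

Step 2 is incorrect due to a wrong exponent.
The step shows: ((u + 1)*exp(u) - exp(u))/(u + 1)
The correct value should be: ((u + 1)*exp(u) - exp(u))/(u + 1)**2

Explanation: The exponent -2 on u + 1 was incorrectly written as -1: the term ((u + 1)*exp(u) - exp(u))/(u + 1)**2 was incorrectly written as ((u + 1)*exp(u) - exp(u))/(u + 1)
The later steps are derived from this incorrect expression, so the error originates in Step 2.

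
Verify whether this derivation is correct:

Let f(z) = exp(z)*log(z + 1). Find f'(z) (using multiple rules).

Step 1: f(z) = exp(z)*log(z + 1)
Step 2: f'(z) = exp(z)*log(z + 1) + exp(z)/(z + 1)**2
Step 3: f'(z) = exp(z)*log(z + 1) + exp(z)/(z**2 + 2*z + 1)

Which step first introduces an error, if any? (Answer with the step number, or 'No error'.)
Step 2

Step 2 is incorrect due to a wrong exponent.
The step shows: exp(z)*log(z + 1) + exp(z)/(z + 1)**2
The correct value should be: exp(z)*log(z + 1) + exp(z)/(z + 1)

Explanation: The exponent -1 on z + 1 was incorrectly written as -2: the term exp(z)/(z + 1) was incorrectly written as exp(z)/(z + 1)**2
The later steps are derived from this incorrect expression, so the error originates in Step 2.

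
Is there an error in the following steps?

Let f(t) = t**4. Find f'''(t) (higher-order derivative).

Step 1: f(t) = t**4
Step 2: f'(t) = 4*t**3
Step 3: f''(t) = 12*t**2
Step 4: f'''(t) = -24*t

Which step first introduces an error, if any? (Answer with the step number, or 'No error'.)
Step 4

Step 4 is incorrect due to a sign flip.
The step shows: -24*t
The correct value should be: 24*t

Explanation: The sign of the whole expression was flipped: the term 24*t was incorrectly written as -24*t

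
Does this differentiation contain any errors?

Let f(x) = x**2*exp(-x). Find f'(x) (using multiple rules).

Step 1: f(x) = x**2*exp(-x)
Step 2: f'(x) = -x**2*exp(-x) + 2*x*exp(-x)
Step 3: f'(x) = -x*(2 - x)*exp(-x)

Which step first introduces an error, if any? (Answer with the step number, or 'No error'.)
Step 3

Step 3 is incorrect due to a sign flip.
The step shows: -x*(2 - x)*exp(-x)
The correct value should be: x*(2 - x)*exp(-x)

Explanation: The sign of the whole expression was flipped: the term x*(2 - x)*exp(-x) was incorrectly written as -x*(2 - x)*exp(-x)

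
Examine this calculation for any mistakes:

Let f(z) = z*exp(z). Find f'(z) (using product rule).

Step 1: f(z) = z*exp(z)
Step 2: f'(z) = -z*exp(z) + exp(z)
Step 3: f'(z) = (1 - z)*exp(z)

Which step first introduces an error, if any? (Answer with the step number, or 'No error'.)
Step 2

Step 2 is incorrect due to a sign flip.
The step shows: -z*exp(z) + exp(z)
The correct value should be: z*exp(z) + exp(z)

Explanation: The sign of one term was flipped: the term z*exp(z) was incorrectly written as -z*exp(z)
The later steps are derived from this incorrect expression, so the error originates in Step 2.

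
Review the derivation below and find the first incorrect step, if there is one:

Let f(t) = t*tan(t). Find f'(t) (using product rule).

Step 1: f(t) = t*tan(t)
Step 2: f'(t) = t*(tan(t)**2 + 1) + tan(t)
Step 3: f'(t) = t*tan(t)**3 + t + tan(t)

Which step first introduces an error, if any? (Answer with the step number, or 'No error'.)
Step 3

Step 3 is incorrect due to a wrong exponent.
The step shows: t*tan(t)**3 + t + tan(t)
The correct value should be: t*tan(t)**2 + t + tan(t)

Explanation: The exponent 2 on tan(t) was incorrectly written as 3: the term t*tan(t)**2 was incorrectly written as t*tan(t)**3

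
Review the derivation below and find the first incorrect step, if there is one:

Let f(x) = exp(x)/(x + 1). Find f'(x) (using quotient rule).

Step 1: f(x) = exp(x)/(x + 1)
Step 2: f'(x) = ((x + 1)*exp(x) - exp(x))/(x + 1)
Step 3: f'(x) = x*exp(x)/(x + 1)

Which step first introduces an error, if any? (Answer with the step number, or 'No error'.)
Step 2

Step 2 is incorrect due to a wrong exponent.
The step shows: ((x + 1)*exp(x) - exp(x))/(x + 1)
The correct value should be: ((x + 1)*exp(x) - exp(x))/(x + 1)**2

Explanation: The exponent -2 on x + 1 was incorrectly written as -1: the term ((x + 1)*exp(x) - exp(x))/(x + 1)**2 was incorrectly written as ((x + 1)*exp(x) - exp(x))/(x + 1)
The later steps are derived from this incorrect expression, so the error originates in Step 2.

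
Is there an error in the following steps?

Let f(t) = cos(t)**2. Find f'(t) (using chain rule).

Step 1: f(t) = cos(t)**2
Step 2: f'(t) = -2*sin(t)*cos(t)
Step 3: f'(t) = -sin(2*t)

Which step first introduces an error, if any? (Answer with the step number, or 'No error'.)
No error

All steps in this derivation are correct.
The final answer f'(t) = -sin(2*t) is valid.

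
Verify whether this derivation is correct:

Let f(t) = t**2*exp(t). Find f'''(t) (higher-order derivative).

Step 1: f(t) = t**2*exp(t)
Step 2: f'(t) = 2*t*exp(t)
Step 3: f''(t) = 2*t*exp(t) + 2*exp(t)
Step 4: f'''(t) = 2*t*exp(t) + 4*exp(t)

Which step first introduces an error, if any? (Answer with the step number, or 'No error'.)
Step 2

Step 2 is incorrect due to a dropped term.
The step shows: 2*t*exp(t)
The correct value should be: t**2*exp(t) + 2*t*exp(t)

Explanation: A term was dropped: the term t**2*exp(t) was incorrectly omitted
The later steps are derived from this incorrect expression, so the error originates in Step 2.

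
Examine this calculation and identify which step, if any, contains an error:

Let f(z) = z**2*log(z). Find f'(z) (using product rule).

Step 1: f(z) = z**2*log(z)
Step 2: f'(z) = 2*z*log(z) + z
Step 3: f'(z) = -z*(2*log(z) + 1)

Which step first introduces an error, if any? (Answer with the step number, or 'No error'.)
Step 3

Step 3 is incorrect due to a sign flip.
The step shows: -z*(2*log(z) + 1)
The correct value should be: z*(2*log(z) + 1)

Explanation: The sign of the whole expression was flipped: the term z*(2*log(z) + 1) was incorrectly written as -z*(2*log(z) + 1)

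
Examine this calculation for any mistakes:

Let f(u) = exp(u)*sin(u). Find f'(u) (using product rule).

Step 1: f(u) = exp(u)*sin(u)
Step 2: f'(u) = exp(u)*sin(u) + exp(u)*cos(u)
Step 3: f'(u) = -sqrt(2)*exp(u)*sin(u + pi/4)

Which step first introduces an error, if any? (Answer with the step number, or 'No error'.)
Step 3

Step 3 is incorrect due to a sign flip.
The step shows: -sqrt(2)*exp(u)*sin(u + pi/4)
The correct value should be: sqrt(2)*exp(u)*sin(u + pi/4)

Explanation: The sign of the whole expression was flipped: the term sqrt(2)*exp(u)*sin(u + pi/4) was incorrectly written as -sqrt(2)*exp(u)*sin(u + pi/4)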